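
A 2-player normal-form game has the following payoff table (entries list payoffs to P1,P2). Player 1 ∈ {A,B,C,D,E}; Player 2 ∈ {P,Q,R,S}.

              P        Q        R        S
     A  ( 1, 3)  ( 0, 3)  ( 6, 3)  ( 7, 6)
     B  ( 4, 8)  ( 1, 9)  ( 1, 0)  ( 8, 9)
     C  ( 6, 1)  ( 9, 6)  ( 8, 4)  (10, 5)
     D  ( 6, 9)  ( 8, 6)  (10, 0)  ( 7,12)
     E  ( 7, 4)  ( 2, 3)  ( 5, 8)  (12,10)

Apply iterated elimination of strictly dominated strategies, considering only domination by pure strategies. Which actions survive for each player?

P1 drop A (C beats it: P:6>1 Q:9>0 R:8>6 S:10>7)
P1 drop B (C beats it: P:6>4 Q:9>1 R:8>1 S:10>8)
P2 drop P (S beats it: C:5>1 D:12>9 E:10>4)
P2 drop R (S beats it: C:5>4 D:12>0 E:10>8)
P1 drop D (C beats it: Q:9>8 S:10>7)
P1→{C,E} P2→{Q,S}

IESDS → P1:{C,E} P2:{Q,S}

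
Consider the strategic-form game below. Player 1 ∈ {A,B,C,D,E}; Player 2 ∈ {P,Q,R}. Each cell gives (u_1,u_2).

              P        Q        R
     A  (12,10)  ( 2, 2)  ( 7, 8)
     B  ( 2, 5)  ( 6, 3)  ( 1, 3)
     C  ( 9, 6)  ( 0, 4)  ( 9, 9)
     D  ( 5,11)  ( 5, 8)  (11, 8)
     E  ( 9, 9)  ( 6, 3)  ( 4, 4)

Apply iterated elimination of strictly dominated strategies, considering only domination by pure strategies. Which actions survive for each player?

P2 drop Q (P beats it: A:10>2 B:5>3 C:6>4 D:11>8 E:9>3)
P1 drop B (A beats it: P:12>2 R:7>1)
P1 drop E (A beats it: P:12>9 R:7>4)
P1→{A,C,D} P2→{P,R}

Remaining: P1:{A,C,D} P2:{P,R}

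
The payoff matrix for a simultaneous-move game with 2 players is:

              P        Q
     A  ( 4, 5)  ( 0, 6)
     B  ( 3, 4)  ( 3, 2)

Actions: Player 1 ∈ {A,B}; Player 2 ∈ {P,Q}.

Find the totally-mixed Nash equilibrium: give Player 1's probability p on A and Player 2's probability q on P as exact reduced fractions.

p=2/3, q=3/4

P1 indiff ⇒ q·4+(1-q)·0 = q·3+(1-q)·3 ⇒ q(1) = (1-q)(3) ⇒ q = 3/4
P2 indiff ⇒ p·5+(1-p)·4 = p·6+(1-p)·2 ⇒ p(-1) = (1-p)(-2) ⇒ p = 2/3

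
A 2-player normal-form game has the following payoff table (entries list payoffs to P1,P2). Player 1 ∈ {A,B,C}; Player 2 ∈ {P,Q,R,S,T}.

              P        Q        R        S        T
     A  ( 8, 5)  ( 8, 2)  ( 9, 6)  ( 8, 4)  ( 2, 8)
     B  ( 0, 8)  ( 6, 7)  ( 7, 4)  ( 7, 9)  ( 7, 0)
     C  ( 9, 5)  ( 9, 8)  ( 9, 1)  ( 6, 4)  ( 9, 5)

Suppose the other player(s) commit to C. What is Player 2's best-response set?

u_2(P vs C) = 5
u_2(Q vs C) = 8
u_2(R vs C) = 1
u_2(S vs C) = 4
u_2(T vs C) = 5
max payoff 8 at {Q}

P2 best: {Q}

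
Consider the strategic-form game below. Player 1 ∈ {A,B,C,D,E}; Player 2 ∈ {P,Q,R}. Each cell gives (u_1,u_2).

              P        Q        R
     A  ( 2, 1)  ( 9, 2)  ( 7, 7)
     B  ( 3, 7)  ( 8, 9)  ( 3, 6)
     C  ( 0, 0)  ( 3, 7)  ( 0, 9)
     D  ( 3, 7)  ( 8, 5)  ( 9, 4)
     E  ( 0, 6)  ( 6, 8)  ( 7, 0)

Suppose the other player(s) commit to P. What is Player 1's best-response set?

argmax u_1 = {B,D}

u_1(A vs P) = 2
u_1(B vs P) = 3
u_1(C vs P) = 0
u_1(D vs P) = 3
u_1(E vs P) = 0
max payoff 3 at {B,D}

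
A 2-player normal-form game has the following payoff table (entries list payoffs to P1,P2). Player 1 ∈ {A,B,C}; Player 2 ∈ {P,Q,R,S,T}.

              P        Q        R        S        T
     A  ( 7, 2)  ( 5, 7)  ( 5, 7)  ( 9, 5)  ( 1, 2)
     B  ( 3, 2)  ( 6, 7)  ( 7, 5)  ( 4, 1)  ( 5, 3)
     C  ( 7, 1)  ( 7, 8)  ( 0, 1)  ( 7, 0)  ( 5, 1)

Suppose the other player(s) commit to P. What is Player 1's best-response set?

BR_1 = {A,C}

u_1(A vs P) = 7
u_1(B vs P) = 3
u_1(C vs P) = 7
max payoff 7 at {A,C}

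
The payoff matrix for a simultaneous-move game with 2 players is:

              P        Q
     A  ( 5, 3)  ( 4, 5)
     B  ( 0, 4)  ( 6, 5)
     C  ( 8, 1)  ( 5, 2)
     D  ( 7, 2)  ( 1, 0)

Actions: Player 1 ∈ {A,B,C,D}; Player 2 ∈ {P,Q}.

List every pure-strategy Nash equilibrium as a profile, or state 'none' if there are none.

PSNE = {(B,Q)}

(A,P): not NE [P1→C gives 8>5; P2→Q gives 5>3]
(A,Q): not NE [P1→B gives 6>4]
(B,P): not NE [P1→C gives 8>0; P2→Q gives 5>4]
(B,Q): NE
(C,P): not NE [P2→Q gives 2>1]
(C,Q): not NE [P1→B gives 6>5]
(D,P): not NE [P1→C gives 8>7]
(D,Q): not NE [P1→B gives 6>1; P2→P gives 2>0]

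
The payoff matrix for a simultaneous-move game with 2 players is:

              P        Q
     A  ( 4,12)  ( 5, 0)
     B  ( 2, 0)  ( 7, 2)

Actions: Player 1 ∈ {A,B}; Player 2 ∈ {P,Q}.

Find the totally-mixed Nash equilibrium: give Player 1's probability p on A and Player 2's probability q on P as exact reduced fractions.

(p,q) = (1/7, 1/2)

P1 indiff ⇒ q·4+(1-q)·5 = q·2+(1-q)·7 ⇒ q(2) = (1-q)(2) ⇒ q = 1/2
P2 indiff ⇒ p·12+(1-p)·0 = p·0+(1-p)·2 ⇒ p(12) = (1-p)(2) ⇒ p = 1/7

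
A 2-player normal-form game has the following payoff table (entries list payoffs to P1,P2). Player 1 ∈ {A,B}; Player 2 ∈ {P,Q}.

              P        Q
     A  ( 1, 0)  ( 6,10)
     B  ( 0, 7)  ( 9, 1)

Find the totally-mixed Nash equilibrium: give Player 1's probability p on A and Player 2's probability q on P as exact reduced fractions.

P1 indiff ⇒ q·1+(1-q)·6 = q·0+(1-q)·9 ⇒ q(1) = (1-q)(3) ⇒ q = 3/4
P2 indiff ⇒ p·0+(1-p)·7 = p·10+(1-p)·1 ⇒ p(-10) = (1-p)(-6) ⇒ p = 3/8

P1 mixes 3/8 on A; P2 mixes 3/4 on P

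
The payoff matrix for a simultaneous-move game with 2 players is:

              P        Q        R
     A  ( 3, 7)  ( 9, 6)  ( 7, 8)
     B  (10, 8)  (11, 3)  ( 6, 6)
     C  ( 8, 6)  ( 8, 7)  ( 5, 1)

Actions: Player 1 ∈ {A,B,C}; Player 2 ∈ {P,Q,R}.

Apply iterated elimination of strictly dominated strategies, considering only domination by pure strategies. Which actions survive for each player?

IESDS → P1:{A,B} P2:{P,R}

P1 drop C (B beats it: P:10>8 Q:11>8 R:6>5)
P2 drop Q (P beats it: A:7>6 B:8>3)
P1→{A,B} P2→{P,R}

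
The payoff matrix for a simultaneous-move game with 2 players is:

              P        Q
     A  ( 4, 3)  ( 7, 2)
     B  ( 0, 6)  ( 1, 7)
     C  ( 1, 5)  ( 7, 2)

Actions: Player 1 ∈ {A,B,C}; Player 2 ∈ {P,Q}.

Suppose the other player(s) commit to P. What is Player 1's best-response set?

u_1(A vs P) = 4
u_1(B vs P) = 0
u_1(C vs P) = 1
max payoff 4 at {A}

P1 best: {A}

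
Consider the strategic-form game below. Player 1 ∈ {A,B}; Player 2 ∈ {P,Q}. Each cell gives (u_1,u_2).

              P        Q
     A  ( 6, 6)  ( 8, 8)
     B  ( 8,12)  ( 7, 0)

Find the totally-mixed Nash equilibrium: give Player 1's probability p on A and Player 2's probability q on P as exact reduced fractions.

P1 indiff ⇒ q·6+(1-q)·8 = q·8+(1-q)·7 ⇒ q(-2) = (1-q)(-1) ⇒ q = 1/3
P2 indiff ⇒ p·6+(1-p)·12 = p·8+(1-p)·0 ⇒ p(-2) = (1-p)(-12) ⇒ p = 6/7

P1 mixes 6/7 on A; P2 mixes 1/3 on P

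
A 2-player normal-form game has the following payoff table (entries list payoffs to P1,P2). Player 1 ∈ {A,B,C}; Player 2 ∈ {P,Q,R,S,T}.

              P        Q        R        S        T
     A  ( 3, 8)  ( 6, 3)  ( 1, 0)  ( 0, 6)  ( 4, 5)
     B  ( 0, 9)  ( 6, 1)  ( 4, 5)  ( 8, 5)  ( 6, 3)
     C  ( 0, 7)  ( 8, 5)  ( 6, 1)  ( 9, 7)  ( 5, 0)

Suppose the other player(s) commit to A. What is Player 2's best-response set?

argmax u_2 = {P}

u_2(P vs A) = 8
u_2(Q vs A) = 3
u_2(R vs A) = 0
u_2(S vs A) = 6
u_2(T vs A) = 5
max payoff 8 at {P}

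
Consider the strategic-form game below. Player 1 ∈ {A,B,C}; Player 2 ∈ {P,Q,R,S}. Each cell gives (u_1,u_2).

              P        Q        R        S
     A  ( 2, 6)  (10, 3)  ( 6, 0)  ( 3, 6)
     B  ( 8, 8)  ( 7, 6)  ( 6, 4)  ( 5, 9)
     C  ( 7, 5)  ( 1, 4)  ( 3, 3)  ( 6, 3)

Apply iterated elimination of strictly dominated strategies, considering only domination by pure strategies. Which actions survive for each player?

P2 drop Q (P beats it: A:6>3 B:8>6 C:5>4)
P2 drop R (P beats it: A:6>0 B:8>4 C:5>3)
P1 drop A (B beats it: P:8>2 S:5>3)
P1→{B,C} P2→{P,S}

Survivors P1:{B,C} P2:{P,S}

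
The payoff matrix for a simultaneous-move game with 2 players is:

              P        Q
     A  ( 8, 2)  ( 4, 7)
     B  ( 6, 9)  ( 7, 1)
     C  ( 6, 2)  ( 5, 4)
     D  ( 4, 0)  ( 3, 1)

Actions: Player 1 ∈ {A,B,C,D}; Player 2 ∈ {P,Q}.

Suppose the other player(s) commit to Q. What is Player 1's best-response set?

u_1(A vs Q) = 4
u_1(B vs Q) = 7
u_1(C vs Q) = 5
u_1(D vs Q) = 3
max payoff 7 at {B}

P1 best: {B}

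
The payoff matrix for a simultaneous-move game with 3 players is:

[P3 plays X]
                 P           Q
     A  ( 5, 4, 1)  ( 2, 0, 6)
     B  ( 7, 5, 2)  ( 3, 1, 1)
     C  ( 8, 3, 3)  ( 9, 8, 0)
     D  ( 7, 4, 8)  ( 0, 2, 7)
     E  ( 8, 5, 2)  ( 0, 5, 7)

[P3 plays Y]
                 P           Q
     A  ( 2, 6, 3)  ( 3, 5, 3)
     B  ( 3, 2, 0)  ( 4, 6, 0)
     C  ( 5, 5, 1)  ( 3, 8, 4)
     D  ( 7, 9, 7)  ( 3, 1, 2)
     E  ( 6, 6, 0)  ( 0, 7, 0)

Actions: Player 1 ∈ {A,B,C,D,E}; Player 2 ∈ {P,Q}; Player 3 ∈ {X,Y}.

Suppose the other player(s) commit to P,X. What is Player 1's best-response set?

u_1(A vs P,X) = 5
u_1(B vs P,X) = 7
u_1(C vs P,X) = 8
u_1(D vs P,X) = 7
u_1(E vs P,X) = 8
max payoff 8 at {C,E}

BR_1 = {C,E}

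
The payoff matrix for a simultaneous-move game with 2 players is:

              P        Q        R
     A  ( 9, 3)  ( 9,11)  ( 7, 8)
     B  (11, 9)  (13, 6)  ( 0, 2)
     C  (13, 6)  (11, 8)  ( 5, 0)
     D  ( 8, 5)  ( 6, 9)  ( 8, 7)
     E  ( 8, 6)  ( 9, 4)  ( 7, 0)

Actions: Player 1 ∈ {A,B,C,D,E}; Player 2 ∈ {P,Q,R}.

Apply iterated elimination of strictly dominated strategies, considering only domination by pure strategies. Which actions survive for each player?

Survivors P1:{B,C} P2:{P,Q}

P2 drop R (Q beats it: A:11>8 B:6>2 C:8>0 D:9>7 E:4>0)
P1 drop A (B beats it: P:11>9 Q:13>9)
P1 drop D (B beats it: P:11>8 Q:13>6)
P1 drop E (B beats it: P:11>8 Q:13>9)
P1→{B,C} P2→{P,Q}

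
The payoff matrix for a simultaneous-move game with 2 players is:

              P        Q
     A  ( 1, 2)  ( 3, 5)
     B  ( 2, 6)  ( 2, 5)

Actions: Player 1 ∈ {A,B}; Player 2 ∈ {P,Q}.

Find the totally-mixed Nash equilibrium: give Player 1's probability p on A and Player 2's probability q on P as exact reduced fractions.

P1 indiff ⇒ q·1+(1-q)·3 = q·2+(1-q)·2 ⇒ q(-1) = (1-q)(-1) ⇒ q = 1/2
P2 indiff ⇒ p·2+(1-p)·6 = p·5+(1-p)·5 ⇒ p(-3) = (1-p)(-1) ⇒ p = 1/4

p=1/4, q=1/2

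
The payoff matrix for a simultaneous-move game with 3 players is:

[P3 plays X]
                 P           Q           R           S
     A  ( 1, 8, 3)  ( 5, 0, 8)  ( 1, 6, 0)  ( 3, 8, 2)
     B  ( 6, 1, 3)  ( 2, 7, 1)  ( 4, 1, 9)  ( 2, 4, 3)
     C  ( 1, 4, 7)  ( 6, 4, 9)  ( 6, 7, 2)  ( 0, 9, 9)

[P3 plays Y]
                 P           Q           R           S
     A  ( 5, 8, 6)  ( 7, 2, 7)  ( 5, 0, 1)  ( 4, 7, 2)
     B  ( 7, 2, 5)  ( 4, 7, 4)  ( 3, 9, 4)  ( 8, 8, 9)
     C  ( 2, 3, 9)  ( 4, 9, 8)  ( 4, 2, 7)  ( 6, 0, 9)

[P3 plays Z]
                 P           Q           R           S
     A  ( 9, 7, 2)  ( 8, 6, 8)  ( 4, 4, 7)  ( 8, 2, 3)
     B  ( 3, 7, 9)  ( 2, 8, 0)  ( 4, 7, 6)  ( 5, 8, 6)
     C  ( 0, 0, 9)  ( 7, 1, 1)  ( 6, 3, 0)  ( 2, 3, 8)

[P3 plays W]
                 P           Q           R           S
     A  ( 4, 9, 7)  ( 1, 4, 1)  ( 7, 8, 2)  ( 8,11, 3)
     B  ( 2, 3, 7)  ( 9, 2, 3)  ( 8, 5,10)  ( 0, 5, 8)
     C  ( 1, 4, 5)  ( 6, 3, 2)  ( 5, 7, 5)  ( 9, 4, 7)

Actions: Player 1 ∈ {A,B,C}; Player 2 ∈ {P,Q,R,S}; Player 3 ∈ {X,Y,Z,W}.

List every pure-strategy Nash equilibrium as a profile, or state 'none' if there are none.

NE set: (B,R,W)

(A,P,X): not NE [P1→B gives 6>1; P3→W gives 7>3]
(A,P,Y): not NE [P1→B gives 7>5; P3→W gives 7>6]
(A,P,Z): not NE [P3→W gives 7>2]
(A,P,W): not NE [P2→S gives 11>9]
(A,Q,X): not NE [P1→C gives 6>5; P2→S gives 8>0]
(A,Q,Y): not NE [P2→P gives 8>2; P3→Z gives 8>7]
(A,Q,Z): not NE [P2→P gives 7>6]
(A,Q,W): not NE [P1→B gives 9>1; P2→S gives 11>4; P3→Z gives 8>1]
(A,R,X): not NE [P1→C gives 6>1; P2→S gives 8>6; P3→Z gives 7>0]
(A,R,Y): not NE [P2→P gives 8>0; P3→Z gives 7>1]
(A,R,Z): not NE [P1→C gives 6>4; P2→P gives 7>4]
(A,R,W): not NE [P1→B gives 8>7; P2→S gives 11>8; P3→Z gives 7>2]
(A,S,X): not NE [P3→W gives 3>2]
(A,S,Y): not NE [P1→B gives 8>4; P2→P gives 8>7; P3→W gives 3>2]
(A,S,Z): not NE [P2→P gives 7>2]
(A,S,W): not NE [P1→C gives 9>8]
(B,P,X): not NE [P2→Q gives 7>1; P3→Z gives 9>3]
(B,P,Y): not NE [P2→R gives 9>2; P3→Z gives 9>5]
(B,P,Z): not NE [P1→A gives 9>3; P2→S gives 8>7]
(B,P,W): not NE [P1→A gives 4>2; P2→S gives 5>3; P3→Z gives 9>7]
(B,Q,X): not NE [P1→C gives 6>2; P3→Y gives 4>1]
(B,Q,Y): not NE [P1→A gives 7>4; P2→R gives 9>7]
(B,Q,Z): not NE [P1→A gives 8>2; P3→Y gives 4>0]
(B,Q,W): not NE [P2→S gives 5>2; P3→Y gives 4>3]
(B,R,X): not NE [P1→C gives 6>4; P2→Q gives 7>1; P3→W gives 10>9]
(B,R,Y): not NE [P1→A gives 5>3; P3→W gives 10>4]
(B,R,Z): not NE [P1→C gives 6>4; P2→S gives 8>7; P3→W gives 10>6]
(B,R,W): NE
(B,S,X): not NE [P1→A gives 3>2; P2→Q gives 7>4; P3→Y gives 9>3]
(B,S,Y): not NE [P2→R gives 9>8]
(B,S,Z): not NE [P1→A gives 8>5; P3→Y gives 9>6]
(B,S,W): not NE [P1→C gives 9>0; P3→Y gives 9>8]
(C,P,X): not NE [P1→B gives 6>1; P2→S gives 9>4; P3→Z gives 9>7]
(C,P,Y): not NE [P1→B gives 7>2; P2→Q gives 9>3]
(C,P,Z): not NE [P1→A gives 9>0; P2→S gives 3>0]
(C,P,W): not NE [P1→A gives 4>1; P2→R gives 7>4; P3→Z gives 9>5]
(C,Q,X): not NE [P2→S gives 9>4]
(C,Q,Y): not NE [P1→A gives 7>4; P3→X gives 9>8]
(C,Q,Z): not NE [P1→A gives 8>7; P2→S gives 3>1; P3→X gives 9>1]
(C,Q,W): not NE [P1→B gives 9>6; P2→R gives 7>3; P3→X gives 9>2]
(C,R,X): not NE [P2→S gives 9>7; P3→Y gives 7>2]
(C,R,Y): not NE [P1→A gives 5>4; P2→Q gives 9>2]
(C,R,Z): not NE [P3→Y gives 7>0]
(C,R,W): not NE [P1→B gives 8>5; P3→Y gives 7>5]
(C,S,X): not NE [P1→A gives 3>0]
(C,S,Y): not NE [P1→B gives 8>6; P2→Q gives 9>0]
(C,S,Z): not NE [P1→A gives 8>2; P3→Y gives 9>8]
(C,S,W): not NE [P2→R gives 7>4; P3→Y gives 9>7]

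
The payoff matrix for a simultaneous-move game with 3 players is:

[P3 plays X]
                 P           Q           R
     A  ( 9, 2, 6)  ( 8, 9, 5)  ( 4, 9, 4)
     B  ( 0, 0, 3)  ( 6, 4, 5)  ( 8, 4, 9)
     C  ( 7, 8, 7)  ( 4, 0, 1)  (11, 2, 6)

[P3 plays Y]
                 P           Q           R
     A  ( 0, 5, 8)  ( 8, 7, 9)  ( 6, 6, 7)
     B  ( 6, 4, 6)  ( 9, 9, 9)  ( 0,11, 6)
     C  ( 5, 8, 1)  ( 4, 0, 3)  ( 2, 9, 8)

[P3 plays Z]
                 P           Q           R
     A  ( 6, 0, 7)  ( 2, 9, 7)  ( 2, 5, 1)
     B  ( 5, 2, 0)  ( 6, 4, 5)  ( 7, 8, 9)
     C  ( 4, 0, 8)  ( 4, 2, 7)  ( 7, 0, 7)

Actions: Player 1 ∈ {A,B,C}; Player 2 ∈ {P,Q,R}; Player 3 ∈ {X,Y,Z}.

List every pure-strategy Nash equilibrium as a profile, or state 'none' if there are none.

(A,P,X): not NE [P2→R gives 9>2; P3→Y gives 8>6]
(A,P,Y): not NE [P1→B gives 6>0; P2→Q gives 7>5]
(A,P,Z): not NE [P2→Q gives 9>0; P3→Y gives 8>7]
(A,Q,X): not NE [P3→Y gives 9>5]
(A,Q,Y): not NE [P1→B gives 9>8]
(A,Q,Z): not NE [P1→B gives 6>2; P3→Y gives 9>7]
(A,R,X): not NE [P1→C gives 11>4; P3→Y gives 7>4]
(A,R,Y): not NE [P2→Q gives 7>6]
(A,R,Z): not NE [P1→C gives 7>2; P2→Q gives 9>5; P3→Y gives 7>1]
(B,P,X): not NE [P1→A gives 9>0; P2→R gives 4>0; P3→Y gives 6>3]
(B,P,Y): not NE [P2→R gives 11>4]
(B,P,Z): not NE [P1→A gives 6>5; P2→R gives 8>2; P3→Y gives 6>0]
(B,Q,X): not NE [P1→A gives 8>6; P3→Y gives 9>5]
(B,Q,Y): not NE [P2→R gives 11>9]
(B,Q,Z): not NE [P2→R gives 8>4; P3→Y gives 9>5]
(B,R,X): not NE [P1→C gives 11>8]
(B,R,Y): not NE [P1→A gives 6>0; P3→Z gives 9>6]
(B,R,Z): NE
(C,P,X): not NE [P1→A gives 9>7; P3→Z gives 8>7]
(C,P,Y): not NE [P1→B gives 6>5; P2→R gives 9>8; P3→Z gives 8>1]
(C,P,Z): not NE [P1→A gives 6>4; P2→Q gives 2>0]
(C,Q,X): not NE [P1→A gives 8>4; P2→P gives 8>0; P3→Z gives 7>1]
(C,Q,Y): not NE [P1→B gives 9>4; P2→R gives 9>0; P3→Z gives 7>3]
(C,Q,Z): not NE [P1→B gives 6>4]
(C,R,X): not NE [P2→P gives 8>2; P3→Y gives 8>6]
(C,R,Y): not NE [P1→A gives 6>2]
(C,R,Z): not NE [P2→Q gives 2>0; P3→Y gives 8>7]

NE set: (B,R,Z)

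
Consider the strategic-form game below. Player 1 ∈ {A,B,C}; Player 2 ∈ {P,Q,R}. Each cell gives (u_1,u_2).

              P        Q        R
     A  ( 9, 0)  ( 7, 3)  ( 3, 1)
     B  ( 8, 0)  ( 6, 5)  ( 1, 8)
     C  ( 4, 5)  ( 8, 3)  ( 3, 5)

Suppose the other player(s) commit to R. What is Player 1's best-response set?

u_1(A vs R) = 3
u_1(B vs R) = 1
u_1(C vs R) = 3
max payoff 3 at {A,C}

argmax u_1 = {A,C}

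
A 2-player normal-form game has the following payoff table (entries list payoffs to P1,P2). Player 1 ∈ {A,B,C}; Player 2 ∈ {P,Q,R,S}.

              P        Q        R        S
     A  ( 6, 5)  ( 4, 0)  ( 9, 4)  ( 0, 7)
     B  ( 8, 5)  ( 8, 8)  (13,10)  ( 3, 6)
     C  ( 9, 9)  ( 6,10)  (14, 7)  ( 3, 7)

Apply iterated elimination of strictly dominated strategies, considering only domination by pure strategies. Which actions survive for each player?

IESDS → P1:{B,C} P2:{Q,R}

P1 drop A (B beats it: P:8>6 Q:8>4 R:13>9 S:3>0)
P2 drop P (Q beats it: B:8>5 C:10>9)
P2 drop S (Q beats it: B:8>6 C:10>7)
P1→{B,C} P2→{Q,R}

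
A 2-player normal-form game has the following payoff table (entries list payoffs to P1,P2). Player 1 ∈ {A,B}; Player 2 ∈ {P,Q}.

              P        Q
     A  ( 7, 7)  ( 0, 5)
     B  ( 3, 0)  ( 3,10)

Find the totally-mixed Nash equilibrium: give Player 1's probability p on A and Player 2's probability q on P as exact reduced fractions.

P1 indiff ⇒ q·7+(1-q)·0 = q·3+(1-q)·3 ⇒ q(4) = (1-q)(3) ⇒ q = 3/7
P2 indiff ⇒ p·7+(1-p)·0 = p·5+(1-p)·10 ⇒ p(2) = (1-p)(10) ⇒ p = 5/6

(p,q) = (5/6, 3/7)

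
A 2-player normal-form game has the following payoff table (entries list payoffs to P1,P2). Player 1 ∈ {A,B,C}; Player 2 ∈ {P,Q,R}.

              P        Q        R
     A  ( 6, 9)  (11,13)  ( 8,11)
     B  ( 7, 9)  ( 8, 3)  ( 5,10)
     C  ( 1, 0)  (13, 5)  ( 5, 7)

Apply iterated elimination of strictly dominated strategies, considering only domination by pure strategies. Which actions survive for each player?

P2 drop P (R beats it: A:11>9 B:10>9 C:7>0)
P1 drop B (A beats it: Q:11>8 R:8>5)
P1→{A,C} P2→{Q,R}

IESDS → P1:{A,C} P2:{Q,R}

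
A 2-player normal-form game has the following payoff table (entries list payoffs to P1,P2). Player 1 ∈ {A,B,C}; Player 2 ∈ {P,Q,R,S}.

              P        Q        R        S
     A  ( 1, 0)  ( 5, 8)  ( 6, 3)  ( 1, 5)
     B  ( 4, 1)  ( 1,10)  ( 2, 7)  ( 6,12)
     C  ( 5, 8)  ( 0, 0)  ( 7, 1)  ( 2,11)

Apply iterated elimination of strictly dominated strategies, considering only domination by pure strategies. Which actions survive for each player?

IESDS → P1:{A,B} P2:{Q,S}

P2 drop P (S beats it: A:5>0 B:12>1 C:11>8)
P2 drop R (S beats it: A:5>3 B:12>7 C:11>1)
P1 drop C (B beats it: Q:1>0 S:6>2)
P1→{A,B} P2→{Q,S}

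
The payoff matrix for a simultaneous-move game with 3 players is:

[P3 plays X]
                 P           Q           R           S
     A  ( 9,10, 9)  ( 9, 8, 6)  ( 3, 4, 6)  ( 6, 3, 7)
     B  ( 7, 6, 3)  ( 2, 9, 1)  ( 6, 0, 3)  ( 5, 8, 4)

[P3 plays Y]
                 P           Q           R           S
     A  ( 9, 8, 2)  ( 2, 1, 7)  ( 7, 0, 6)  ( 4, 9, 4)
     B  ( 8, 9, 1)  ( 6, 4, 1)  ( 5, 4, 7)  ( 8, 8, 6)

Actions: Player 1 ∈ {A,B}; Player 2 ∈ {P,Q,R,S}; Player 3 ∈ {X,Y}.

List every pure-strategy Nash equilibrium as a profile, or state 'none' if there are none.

Nash profiles: (A,P,X)

(A,P,X): NE
(A,P,Y): not NE [P2→S gives 9>8; P3→X gives 9>2]
(A,Q,X): not NE [P2→P gives 10>8; P3→Y gives 7>6]
(A,Q,Y): not NE [P1→B gives 6>2; P2→S gives 9>1]
(A,R,X): not NE [P1→B gives 6>3; P2→P gives 10>4]
(A,R,Y): not NE [P2→S gives 9>0]
(A,S,X): not NE [P2→P gives 10>3]
(A,S,Y): not NE [P1→B gives 8>4; P3→X gives 7>4]
(B,P,X): not NE [P1→A gives 9>7; P2→Q gives 9>6]
(B,P,Y): not NE [P1→A gives 9>8; P3→X gives 3>1]
(B,Q,X): not NE [P1→A gives 9>2]
(B,Q,Y): not NE [P2→P gives 9>4]
(B,R,X): not NE [P2→Q gives 9>0; P3→Y gives 7>3]
(B,R,Y): not NE [P1→A gives 7>5; P2→P gives 9>4]
(B,S,X): not NE [P1→A gives 6>5; P2→Q gives 9>8; P3→Y gives 6>4]
(B,S,Y): not NE [P2→P gives 9>8]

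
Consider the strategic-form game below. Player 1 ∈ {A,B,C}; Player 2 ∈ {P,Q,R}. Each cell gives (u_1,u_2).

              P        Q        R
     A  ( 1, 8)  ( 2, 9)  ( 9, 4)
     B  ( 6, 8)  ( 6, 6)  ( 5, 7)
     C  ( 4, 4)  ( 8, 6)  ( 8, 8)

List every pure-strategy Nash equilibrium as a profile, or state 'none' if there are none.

PSNE = {(B,P)}

(A,P): not NE [P1→B gives 6>1; P2→Q gives 9>8]
(A,Q): not NE [P1→C gives 8>2]
(A,R): not NE [P2→Q gives 9>4]
(B,P): NE
(B,Q): not NE [P1→C gives 8>6; P2→P gives 8>6]
(B,R): not NE [P1→A gives 9>5; P2→P gives 8>7]
(C,P): not NE [P1→B gives 6>4; P2→R gives 8>4]
(C,Q): not NE [P2→R gives 8>6]
(C,R): not NE [P1→A gives 9>8]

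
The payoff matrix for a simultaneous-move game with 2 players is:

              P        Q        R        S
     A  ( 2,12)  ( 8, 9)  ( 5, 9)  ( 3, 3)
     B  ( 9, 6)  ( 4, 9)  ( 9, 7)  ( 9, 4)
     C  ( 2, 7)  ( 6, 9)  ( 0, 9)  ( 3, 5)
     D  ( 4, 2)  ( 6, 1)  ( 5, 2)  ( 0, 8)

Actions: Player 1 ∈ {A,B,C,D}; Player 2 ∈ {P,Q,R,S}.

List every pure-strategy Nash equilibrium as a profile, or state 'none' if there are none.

(A,P): not NE [P1→B gives 9>2]
(A,Q): not NE [P2→P gives 12>9]
(A,R): not NE [P1→B gives 9>5; P2→P gives 12>9]
(A,S): not NE [P1→B gives 9>3; P2→P gives 12>3]
(B,P): not NE [P2→Q gives 9>6]
(B,Q): not NE [P1→A gives 8>4]
(B,R): not NE [P2→Q gives 9>7]
(B,S): not NE [P2→Q gives 9>4]
(C,P): not NE [P1→B gives 9>2; P2→R gives 9>7]
(C,Q): not NE [P1→A gives 8>6]
(C,R): not NE [P1→B gives 9>0]
(C,S): not NE [P1→B gives 9>3; P2→R gives 9>5]
(D,P): not NE [P1→B gives 9>4; P2→S gives 8>2]
(D,Q): not NE [P1→A gives 8>6; P2→S gives 8>1]
(D,R): not NE [P1→B gives 9>5; P2→S gives 8>2]
(D,S): not NE [P1→B gives 9>0]

No pure NE.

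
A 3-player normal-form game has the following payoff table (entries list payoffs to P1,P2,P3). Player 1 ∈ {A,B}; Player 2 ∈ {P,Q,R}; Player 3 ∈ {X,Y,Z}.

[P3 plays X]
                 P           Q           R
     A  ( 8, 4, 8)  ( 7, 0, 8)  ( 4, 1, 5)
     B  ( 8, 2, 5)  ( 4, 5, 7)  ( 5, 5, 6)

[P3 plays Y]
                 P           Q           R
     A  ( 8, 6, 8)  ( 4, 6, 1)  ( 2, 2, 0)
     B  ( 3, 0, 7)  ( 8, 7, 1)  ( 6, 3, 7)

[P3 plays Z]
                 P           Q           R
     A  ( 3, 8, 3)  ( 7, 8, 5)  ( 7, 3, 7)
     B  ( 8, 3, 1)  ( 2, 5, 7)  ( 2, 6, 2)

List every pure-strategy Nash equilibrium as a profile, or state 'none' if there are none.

(A,P,X): NE
(A,P,Y): NE
(A,P,Z): not NE [P1→B gives 8>3; P3→Y gives 8>3]
(A,Q,X): not NE [P2→P gives 4>0]
(A,Q,Y): not NE [P1→B gives 8>4; P3→X gives 8>1]
(A,Q,Z): not NE [P3→X gives 8>5]
(A,R,X): not NE [P1→B gives 5>4; P2→P gives 4>1; P3→Z gives 7>5]
(A,R,Y): not NE [P1→B gives 6>2; P2→Q gives 6>2; P3→Z gives 7>0]
(A,R,Z): not NE [P2→Q gives 8>3]
(B,P,X): not NE [P2→R gives 5>2; P3→Y gives 7>5]
(B,P,Y): not NE [P1→A gives 8>3; P2→Q gives 7>0]
(B,P,Z): not NE [P2→R gives 6>3; P3→Y gives 7>1]
(B,Q,X): not NE [P1→A gives 7>4]
(B,Q,Y): not NE [P3→Z gives 7>1]
(B,Q,Z): not NE [P1→A gives 7>2; P2→R gives 6>5]
(B,R,X): not NE [P3→Y gives 7>6]
(B,R,Y): not NE [P2→Q gives 7>3]
(B,R,Z): not NE [P1→A gives 7>2; P3→Y gives 7>2]

Nash profiles: (A,P,X), (A,P,Y)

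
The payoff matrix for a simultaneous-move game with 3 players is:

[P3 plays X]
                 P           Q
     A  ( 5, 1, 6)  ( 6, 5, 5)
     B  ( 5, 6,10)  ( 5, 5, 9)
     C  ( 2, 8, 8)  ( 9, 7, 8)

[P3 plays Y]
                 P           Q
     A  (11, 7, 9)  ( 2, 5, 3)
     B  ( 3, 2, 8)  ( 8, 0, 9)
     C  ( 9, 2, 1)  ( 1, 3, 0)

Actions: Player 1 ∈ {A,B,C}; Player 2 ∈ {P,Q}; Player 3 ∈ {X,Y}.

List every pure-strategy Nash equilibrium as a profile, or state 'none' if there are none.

(A,P,X): not NE [P2→Q gives 5>1; P3→Y gives 9>6]
(A,P,Y): NE
(A,Q,X): not NE [P1→C gives 9>6]
(A,Q,Y): not NE [P1→B gives 8>2; P2→P gives 7>5; P3→X gives 5>3]
(B,P,X): NE
(B,P,Y): not NE [P1→A gives 11>3; P3→X gives 10>8]
(B,Q,X): not NE [P1→C gives 9>5; P2→P gives 6>5]
(B,Q,Y): not NE [P2→P gives 2>0]
(C,P,X): not NE [P1→B gives 5>2]
(C,P,Y): not NE [P1→A gives 11>9; P2→Q gives 3>2; P3→X gives 8>1]
(C,Q,X): not NE [P2→P gives 8>7]
(C,Q,Y): not NE [P1→B gives 8>1; P3→X gives 8>0]

Nash profiles: (A,P,Y), (B,P,X)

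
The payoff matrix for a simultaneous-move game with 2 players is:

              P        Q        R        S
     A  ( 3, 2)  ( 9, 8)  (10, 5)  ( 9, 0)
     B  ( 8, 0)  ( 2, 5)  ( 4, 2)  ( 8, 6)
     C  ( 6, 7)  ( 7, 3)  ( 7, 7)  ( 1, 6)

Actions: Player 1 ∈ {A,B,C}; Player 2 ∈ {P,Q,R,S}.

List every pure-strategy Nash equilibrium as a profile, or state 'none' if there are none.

(A,P): not NE [P1→B gives 8>3; P2→Q gives 8>2]
(A,Q): NE
(A,R): not NE [P2→Q gives 8>5]
(A,S): not NE [P2→Q gives 8>0]
(B,P): not NE [P2→S gives 6>0]
(B,Q): not NE [P1→A gives 9>2; P2→S gives 6>5]
(B,R): not NE [P1→A gives 10>4; P2→S gives 6>2]
(B,S): not NE [P1→A gives 9>8]
(C,P): not NE [P1→B gives 8>6]
(C,Q): not NE [P1→A gives 9>7; P2→R gives 7>3]
(C,R): not NE [P1→A gives 10>7]
(C,S): not NE [P1→A gives 9>1; P2→R gives 7>6]

PSNE = {(A,Q)}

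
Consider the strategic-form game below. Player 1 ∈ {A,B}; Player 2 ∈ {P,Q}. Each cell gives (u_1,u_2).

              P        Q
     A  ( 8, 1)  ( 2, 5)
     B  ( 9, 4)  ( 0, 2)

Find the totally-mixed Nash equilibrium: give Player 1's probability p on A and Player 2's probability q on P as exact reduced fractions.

P1 indiff ⇒ q·8+(1-q)·2 = q·9+(1-q)·0 ⇒ q(-1) = (1-q)(-2) ⇒ q = 2/3
P2 indiff ⇒ p·1+(1-p)·4 = p·5+(1-p)·2 ⇒ p(-4) = (1-p)(-2) ⇒ p = 1/3

p=1/3, q=2/3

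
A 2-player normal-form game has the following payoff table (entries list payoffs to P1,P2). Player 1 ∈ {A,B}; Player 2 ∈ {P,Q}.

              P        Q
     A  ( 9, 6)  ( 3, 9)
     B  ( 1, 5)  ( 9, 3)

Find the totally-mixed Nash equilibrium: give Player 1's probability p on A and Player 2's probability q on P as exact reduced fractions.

P1 indiff ⇒ q·9+(1-q)·3 = q·1+(1-q)·9 ⇒ q(8) = (1-q)(6) ⇒ q = 3/7
P2 indiff ⇒ p·6+(1-p)·5 = p·9+(1-p)·3 ⇒ p(-3) = (1-p)(-2) ⇒ p = 2/5

(p,q) = (2/5, 3/7)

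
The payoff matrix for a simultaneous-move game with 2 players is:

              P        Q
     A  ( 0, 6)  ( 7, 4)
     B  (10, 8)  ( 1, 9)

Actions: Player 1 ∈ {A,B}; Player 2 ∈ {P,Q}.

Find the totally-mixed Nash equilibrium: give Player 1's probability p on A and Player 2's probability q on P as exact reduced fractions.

P1 indiff ⇒ q·0+(1-q)·7 = q·10+(1-q)·1 ⇒ q(-10) = (1-q)(-6) ⇒ q = 3/8
P2 indiff ⇒ p·6+(1-p)·8 = p·4+(1-p)·9 ⇒ p(2) = (1-p)(1) ⇒ p = 1/3

p=1/3, q=3/8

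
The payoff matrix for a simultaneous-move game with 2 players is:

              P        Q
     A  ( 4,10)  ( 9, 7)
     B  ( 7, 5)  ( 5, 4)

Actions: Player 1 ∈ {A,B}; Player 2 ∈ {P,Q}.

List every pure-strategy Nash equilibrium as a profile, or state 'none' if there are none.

Nash profiles: (B,P)

(A,P): not NE [P1→B gives 7>4]
(A,Q): not NE [P2→P gives 10>7]
(B,P): NE
(B,Q): not NE [P1→A gives 9>5; P2→P gives 5>4]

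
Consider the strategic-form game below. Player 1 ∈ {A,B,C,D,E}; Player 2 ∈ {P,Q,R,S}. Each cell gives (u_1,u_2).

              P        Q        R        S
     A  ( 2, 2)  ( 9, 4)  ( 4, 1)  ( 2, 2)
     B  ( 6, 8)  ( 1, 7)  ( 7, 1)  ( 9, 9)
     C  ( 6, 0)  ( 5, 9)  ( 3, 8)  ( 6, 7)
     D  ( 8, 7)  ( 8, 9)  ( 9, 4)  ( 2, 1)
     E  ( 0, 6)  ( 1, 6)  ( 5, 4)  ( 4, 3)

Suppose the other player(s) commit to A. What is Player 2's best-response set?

BR_2 = {Q}

u_2(P vs A) = 2
u_2(Q vs A) = 4
u_2(R vs A) = 1
u_2(S vs A) = 2
max payoff 4 at {Q}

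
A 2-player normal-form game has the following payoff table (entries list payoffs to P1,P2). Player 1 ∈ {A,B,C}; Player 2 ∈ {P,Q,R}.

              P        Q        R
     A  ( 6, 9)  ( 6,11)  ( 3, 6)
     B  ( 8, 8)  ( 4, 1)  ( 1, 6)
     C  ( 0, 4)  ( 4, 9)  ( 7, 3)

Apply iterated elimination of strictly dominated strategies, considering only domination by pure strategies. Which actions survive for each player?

IESDS → P1:{A,B} P2:{P,Q}

P2 drop R (P beats it: A:9>6 B:8>6 C:4>3)
P1 drop C (A beats it: P:6>0 Q:6>4)
P1→{A,B} P2→{P,Q}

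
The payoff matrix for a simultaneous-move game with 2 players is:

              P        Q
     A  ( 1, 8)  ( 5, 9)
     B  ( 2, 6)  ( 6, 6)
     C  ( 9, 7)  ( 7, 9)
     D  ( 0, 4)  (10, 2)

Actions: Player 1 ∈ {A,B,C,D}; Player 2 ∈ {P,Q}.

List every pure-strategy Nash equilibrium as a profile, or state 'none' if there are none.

No pure NE.

(A,P): not NE [P1→C gives 9>1; P2→Q gives 9>8]
(A,Q): not NE [P1→D gives 10>5]
(B,P): not NE [P1→C gives 9>2]
(B,Q): not NE [P1→D gives 10>6]
(C,P): not NE [P2→Q gives 9>7]
(C,Q): not NE [P1→D gives 10>7]
(D,P): not NE [P1→C gives 9>0]
(D,Q): not NE [P2→P gives 4>2]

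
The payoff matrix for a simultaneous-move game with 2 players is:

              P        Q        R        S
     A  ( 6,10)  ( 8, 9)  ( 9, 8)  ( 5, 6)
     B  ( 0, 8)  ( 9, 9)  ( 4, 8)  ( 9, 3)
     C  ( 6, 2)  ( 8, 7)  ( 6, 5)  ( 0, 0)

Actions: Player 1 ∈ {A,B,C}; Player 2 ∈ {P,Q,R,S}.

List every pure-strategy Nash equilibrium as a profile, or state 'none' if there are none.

(A,P): NE
(A,Q): not NE [P1→B gives 9>8; P2→P gives 10>9]
(A,R): not NE [P2→P gives 10>8]
(A,S): not NE [P1→B gives 9>5; P2→P gives 10>6]
(B,P): not NE [P1→C gives 6>0; P2→Q gives 9>8]
(B,Q): NE
(B,R): not NE [P1→A gives 9>4; P2→Q gives 9>8]
(B,S): not NE [P2→Q gives 9>3]
(C,P): not NE [P2→Q gives 7>2]
(C,Q): not NE [P1→B gives 9>8]
(C,R): not NE [P1→A gives 9>6; P2→Q gives 7>5]
(C,S): not NE [P1→B gives 9>0; P2→Q gives 7>0]

PSNE = {(A,P), (B,Q)}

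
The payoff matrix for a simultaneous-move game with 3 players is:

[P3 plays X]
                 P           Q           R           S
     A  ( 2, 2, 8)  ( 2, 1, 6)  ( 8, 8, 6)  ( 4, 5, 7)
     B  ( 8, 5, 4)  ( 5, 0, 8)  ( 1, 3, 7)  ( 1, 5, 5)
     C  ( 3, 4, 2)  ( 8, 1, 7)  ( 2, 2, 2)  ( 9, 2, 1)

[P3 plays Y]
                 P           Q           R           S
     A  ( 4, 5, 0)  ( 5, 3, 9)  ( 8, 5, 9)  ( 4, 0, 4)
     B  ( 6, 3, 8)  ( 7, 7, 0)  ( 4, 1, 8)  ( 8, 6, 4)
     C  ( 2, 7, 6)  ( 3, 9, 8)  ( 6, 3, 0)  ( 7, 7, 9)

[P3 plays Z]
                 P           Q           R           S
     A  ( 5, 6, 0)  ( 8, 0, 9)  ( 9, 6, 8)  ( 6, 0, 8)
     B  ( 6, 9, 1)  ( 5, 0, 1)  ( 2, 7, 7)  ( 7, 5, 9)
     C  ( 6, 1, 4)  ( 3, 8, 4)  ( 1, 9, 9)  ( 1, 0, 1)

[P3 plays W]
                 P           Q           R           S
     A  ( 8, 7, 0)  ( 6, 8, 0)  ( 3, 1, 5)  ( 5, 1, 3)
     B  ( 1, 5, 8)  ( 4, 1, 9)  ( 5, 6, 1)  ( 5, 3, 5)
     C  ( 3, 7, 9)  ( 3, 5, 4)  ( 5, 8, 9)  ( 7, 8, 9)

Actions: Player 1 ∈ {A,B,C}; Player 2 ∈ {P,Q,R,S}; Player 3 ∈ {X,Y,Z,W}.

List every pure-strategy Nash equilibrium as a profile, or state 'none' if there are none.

PSNE = {(A,R,Y), (C,R,W), (C,S,W)}

(A,P,X): not NE [P1→B gives 8>2; P2→R gives 8>2]
(A,P,Y): not NE [P1→B gives 6>4; P3→X gives 8>0]
(A,P,Z): not NE [P1→C gives 6>5; P3→X gives 8>0]
(A,P,W): not NE [P2→Q gives 8>7; P3→X gives 8>0]
(A,Q,X): not NE [P1→C gives 8>2; P2→R gives 8>1; P3→Z gives 9>6]
(A,Q,Y): not NE [P1→B gives 7>5; P2→R gives 5>3]
(A,Q,Z): not NE [P2→R gives 6>0]
(A,Q,W): not NE [P3→Z gives 9>0]
(A,R,X): not NE [P3→Y gives 9>6]
(A,R,Y): NE
(A,R,Z): not NE [P3→Y gives 9>8]
(A,R,W): not NE [P1→C gives 5>3; P2→Q gives 8>1; P3→Y gives 9>5]
(A,S,X): not NE [P1→C gives 9>4; P2→R gives 8>5; P3→Z gives 8>7]
(A,S,Y): not NE [P1→B gives 8>4; P2→R gives 5>0; P3→Z gives 8>4]
(A,S,Z): not NE [P1→B gives 7>6; P2→R gives 6>0]
(A,S,W): not NE [P1→C gives 7>5; P2→Q gives 8>1; P3→Z gives 8>3]
(B,P,X): not NE [P3→W gives 8>4]
(B,P,Y): not NE [P2→Q gives 7>3]
(B,P,Z): not NE [P3→W gives 8>1]
(B,P,W): not NE [P1→A gives 8>1; P2→R gives 6>5]
(B,Q,X): not NE [P1→C gives 8>5; P2→S gives 5>0; P3→W gives 9>8]
(B,Q,Y): not NE [P3→W gives 9>0]
(B,Q,Z): not NE [P1→A gives 8>5; P2→P gives 9>0; P3→W gives 9>1]
(B,Q,W): not NE [P1→A gives 6>4; P2→R gives 6>1]
(B,R,X): not NE [P1→A gives 8>1; P2→S gives 5>3; P3→Y gives 8>7]
(B,R,Y): not NE [P1→A gives 8>4; P2→Q gives 7>1]
(B,R,Z): not NE [P1→A gives 9>2; P2→P gives 9>7; P3→Y gives 8>7]
(B,R,W): not NE [P3→Y gives 8>1]
(B,S,X): not NE [P1→C gives 9>1; P3→Z gives 9>5]
(B,S,Y): not NE [P2→Q gives 7>6; P3→Z gives 9>4]
(B,S,Z): not NE [P2→P gives 9>5]
(B,S,W): not NE [P1→C gives 7>5; P2→R gives 6>3; P3→Z gives 9>5]
(C,P,X): not NE [P1→B gives 8>3; P3→W gives 9>2]
(C,P,Y): not NE [P1→B gives 6>2; P2→Q gives 9>7; P3→W gives 9>6]
(C,P,Z): not NE [P2→R gives 9>1; P3→W gives 9>4]
(C,P,W): not NE [P1→A gives 8>3; P2→S gives 8>7]
(C,Q,X): not NE [P2→P gives 4>1; P3→Y gives 8>7]
(C,Q,Y): not NE [P1→B gives 7>3]
(C,Q,Z): not NE [P1→A gives 8>3; P2→R gives 9>8; P3→Y gives 8>4]
(C,Q,W): not NE [P1→A gives 6>3; P2→S gives 8>5; P3→Y gives 8>4]
(C,R,X): not NE [P1→A gives 8>2; P2→P gives 4>2; P3→W gives 9>2]
(C,R,Y): not NE [P1→A gives 8>6; P2→Q gives 9>3; P3→W gives 9>0]
(C,R,Z): not NE [P1→A gives 9>1]
(C,R,W): NE
(C,S,X): not NE [P2→P gives 4>2; P3→W gives 9>1]
(C,S,Y): not NE [P1→B gives 8>7; P2→Q gives 9>7]
(C,S,Z): not NE [P1→B gives 7>1; P2→R gives 9>0; P3→W gives 9>1]
(C,S,W): NE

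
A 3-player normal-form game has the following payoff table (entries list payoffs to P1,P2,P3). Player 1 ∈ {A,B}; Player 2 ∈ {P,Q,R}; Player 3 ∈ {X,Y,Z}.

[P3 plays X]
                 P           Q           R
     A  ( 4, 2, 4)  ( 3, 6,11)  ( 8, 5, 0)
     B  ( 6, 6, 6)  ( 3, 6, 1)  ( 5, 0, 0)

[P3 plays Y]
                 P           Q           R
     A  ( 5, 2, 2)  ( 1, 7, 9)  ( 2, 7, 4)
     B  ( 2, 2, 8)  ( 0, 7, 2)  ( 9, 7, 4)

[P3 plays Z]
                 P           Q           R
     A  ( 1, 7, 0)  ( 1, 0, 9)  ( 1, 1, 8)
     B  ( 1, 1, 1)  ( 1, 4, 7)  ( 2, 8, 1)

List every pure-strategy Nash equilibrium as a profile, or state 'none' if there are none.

(A,P,X): not NE [P1→B gives 6>4; P2→Q gives 6>2]
(A,P,Y): not NE [P2→R gives 7>2; P3→X gives 4>2]
(A,P,Z): not NE [P3→X gives 4>0]
(A,Q,X): NE
(A,Q,Y): not NE [P3→X gives 11>9]
(A,Q,Z): not NE [P2→P gives 7>0; P3→X gives 11>9]
(A,R,X): not NE [P2→Q gives 6>5; P3→Z gives 8>0]
(A,R,Y): not NE [P1→B gives 9>2; P3→Z gives 8>4]
(A,R,Z): not NE [P1→B gives 2>1; P2→P gives 7>1]
(B,P,X): not NE [P3→Y gives 8>6]
(B,P,Y): not NE [P1→A gives 5>2; P2→R gives 7>2]
(B,P,Z): not NE [P2→R gives 8>1; P3→Y gives 8>1]
(B,Q,X): not NE [P3→Z gives 7>1]
(B,Q,Y): not NE [P1→A gives 1>0; P3→Z gives 7>2]
(B,Q,Z): not NE [P2→R gives 8>4]
(B,R,X): not NE [P1→A gives 8>5; P2→Q gives 6>0; P3→Y gives 4>0]
(B,R,Y): NE
(B,R,Z): not NE [P3→Y gives 4>1]

Nash profiles: (A,Q,X), (B,R,Y)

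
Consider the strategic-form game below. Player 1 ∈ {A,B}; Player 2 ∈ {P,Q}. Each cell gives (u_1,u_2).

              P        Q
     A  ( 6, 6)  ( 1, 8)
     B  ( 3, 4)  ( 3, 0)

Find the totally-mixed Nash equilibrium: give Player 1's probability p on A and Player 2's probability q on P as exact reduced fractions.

P1 mixes 2/3 on A; P2 mixes 2/5 on P

P1 indiff ⇒ q·6+(1-q)·1 = q·3+(1-q)·3 ⇒ q(3) = (1-q)(2) ⇒ q = 2/5
P2 indiff ⇒ p·6+(1-p)·4 = p·8+(1-p)·0 ⇒ p(-2) = (1-p)(-4) ⇒ p = 2/3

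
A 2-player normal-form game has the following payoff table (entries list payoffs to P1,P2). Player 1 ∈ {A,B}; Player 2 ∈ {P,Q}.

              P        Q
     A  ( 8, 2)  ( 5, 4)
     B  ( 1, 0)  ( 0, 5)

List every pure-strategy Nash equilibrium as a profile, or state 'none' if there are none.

(A,P): not NE [P2→Q gives 4>2]
(A,Q): NE
(B,P): not NE [P1→A gives 8>1; P2→Q gives 5>0]
(B,Q): not NE [P1→A gives 5>0]

PSNE = {(A,Q)}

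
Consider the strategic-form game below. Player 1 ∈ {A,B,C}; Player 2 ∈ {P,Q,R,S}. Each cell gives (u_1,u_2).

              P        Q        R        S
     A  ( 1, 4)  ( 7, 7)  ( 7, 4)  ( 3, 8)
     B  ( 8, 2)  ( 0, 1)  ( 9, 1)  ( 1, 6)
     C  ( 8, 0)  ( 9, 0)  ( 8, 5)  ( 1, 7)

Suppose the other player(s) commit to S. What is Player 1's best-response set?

u_1(A vs S) = 3
u_1(B vs S) = 1
u_1(C vs S) = 1
max payoff 3 at {A}

P1 best: {A}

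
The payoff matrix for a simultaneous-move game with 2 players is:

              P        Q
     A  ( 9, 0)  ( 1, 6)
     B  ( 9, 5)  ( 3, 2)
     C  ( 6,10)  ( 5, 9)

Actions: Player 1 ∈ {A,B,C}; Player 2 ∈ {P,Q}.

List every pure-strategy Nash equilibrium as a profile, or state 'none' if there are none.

(A,P): not NE [P2→Q gives 6>0]
(A,Q): not NE [P1→C gives 5>1]
(B,P): NE
(B,Q): not NE [P1→C gives 5>3; P2→P gives 5>2]
(C,P): not NE [P1→B gives 9>6]
(C,Q): not NE [P2→P gives 10>9]

PSNE = {(B,P)}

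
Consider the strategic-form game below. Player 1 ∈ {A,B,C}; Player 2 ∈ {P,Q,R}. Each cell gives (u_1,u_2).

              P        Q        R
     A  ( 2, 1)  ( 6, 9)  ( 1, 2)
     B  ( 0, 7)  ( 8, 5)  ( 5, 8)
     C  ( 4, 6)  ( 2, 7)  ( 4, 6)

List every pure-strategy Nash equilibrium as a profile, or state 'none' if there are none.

(A,P): not NE [P1→C gives 4>2; P2→Q gives 9>1]
(A,Q): not NE [P1→B gives 8>6]
(A,R): not NE [P1→B gives 5>1; P2→Q gives 9>2]
(B,P): not NE [P1→C gives 4>0; P2→R gives 8>7]
(B,Q): not NE [P2→R gives 8>5]
(B,R): NE
(C,P): not NE [P2→Q gives 7>6]
(C,Q): not NE [P1→B gives 8>2]
(C,R): not NE [P1→B gives 5>4; P2→Q gives 7>6]

NE set: (B,R)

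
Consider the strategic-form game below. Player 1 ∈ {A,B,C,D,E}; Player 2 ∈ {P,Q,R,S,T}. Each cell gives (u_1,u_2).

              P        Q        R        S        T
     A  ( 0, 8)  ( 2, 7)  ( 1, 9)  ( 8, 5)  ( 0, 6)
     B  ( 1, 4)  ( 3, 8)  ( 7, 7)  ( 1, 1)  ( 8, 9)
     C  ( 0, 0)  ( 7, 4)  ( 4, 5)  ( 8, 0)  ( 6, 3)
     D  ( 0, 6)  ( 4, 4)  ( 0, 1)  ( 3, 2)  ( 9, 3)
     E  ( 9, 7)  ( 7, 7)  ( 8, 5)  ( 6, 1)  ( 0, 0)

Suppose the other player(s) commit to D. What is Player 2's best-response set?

u_2(P vs D) = 6
u_2(Q vs D) = 4
u_2(R vs D) = 1
u_2(S vs D) = 2
u_2(T vs D) = 3
max payoff 6 at {P}

argmax u_2 = {P}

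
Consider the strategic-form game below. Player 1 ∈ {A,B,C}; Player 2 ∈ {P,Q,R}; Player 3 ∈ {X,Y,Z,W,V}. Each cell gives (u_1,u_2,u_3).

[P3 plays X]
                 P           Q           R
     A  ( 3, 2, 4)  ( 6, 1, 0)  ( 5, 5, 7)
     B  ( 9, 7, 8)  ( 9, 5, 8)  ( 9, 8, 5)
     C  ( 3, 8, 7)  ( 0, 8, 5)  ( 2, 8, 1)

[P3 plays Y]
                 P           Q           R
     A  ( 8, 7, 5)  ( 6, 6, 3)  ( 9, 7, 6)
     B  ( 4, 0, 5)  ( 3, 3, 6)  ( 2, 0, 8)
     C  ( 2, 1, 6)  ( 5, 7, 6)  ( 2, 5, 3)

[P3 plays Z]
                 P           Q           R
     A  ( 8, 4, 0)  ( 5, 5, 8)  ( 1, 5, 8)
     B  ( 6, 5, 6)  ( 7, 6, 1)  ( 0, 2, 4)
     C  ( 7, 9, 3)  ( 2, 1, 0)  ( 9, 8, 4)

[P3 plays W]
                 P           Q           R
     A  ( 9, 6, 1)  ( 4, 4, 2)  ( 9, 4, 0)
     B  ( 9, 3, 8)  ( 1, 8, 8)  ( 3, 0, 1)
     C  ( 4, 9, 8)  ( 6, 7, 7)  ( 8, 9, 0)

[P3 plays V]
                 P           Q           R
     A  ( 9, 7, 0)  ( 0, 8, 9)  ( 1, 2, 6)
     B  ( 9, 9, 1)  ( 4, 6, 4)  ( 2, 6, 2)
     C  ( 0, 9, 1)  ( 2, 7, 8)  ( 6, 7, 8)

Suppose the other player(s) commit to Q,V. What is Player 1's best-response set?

u_1(A vs Q,V) = 0
u_1(B vs Q,V) = 4
u_1(C vs Q,V) = 2
max payoff 4 at {B}

P1 best: {B}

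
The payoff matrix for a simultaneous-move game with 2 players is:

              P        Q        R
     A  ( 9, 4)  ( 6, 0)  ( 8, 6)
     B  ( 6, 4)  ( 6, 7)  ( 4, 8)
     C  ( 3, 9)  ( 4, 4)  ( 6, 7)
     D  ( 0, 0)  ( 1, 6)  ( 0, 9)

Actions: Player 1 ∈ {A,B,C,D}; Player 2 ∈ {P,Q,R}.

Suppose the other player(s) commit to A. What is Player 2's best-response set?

BR_2 = {R}

u_2(P vs A) = 4
u_2(Q vs A) = 0
u_2(R vs A) = 6
max payoff 6 at {R}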